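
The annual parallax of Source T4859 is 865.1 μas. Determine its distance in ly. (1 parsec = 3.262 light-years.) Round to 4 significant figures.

3771 ly

p = 865.1 μas = 0.0008651 arcsec.
d = 1/p = 1/0.0008651 = 1155.9 pc.
In light-years: 1155.9 × 3.262 = 3770.5 ly.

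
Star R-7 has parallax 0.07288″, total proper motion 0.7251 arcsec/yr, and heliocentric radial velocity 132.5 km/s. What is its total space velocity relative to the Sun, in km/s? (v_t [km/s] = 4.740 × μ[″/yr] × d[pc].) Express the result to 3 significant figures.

d = 1/p = 1/0.07288″ = 13.721 pc.
v_t = 4.740 μ d = 4.740 × 0.7251 × 13.721 = 47.159 km/s.
v = √(v_r² + v_t²) = √(132.5² + 47.159²) = √19780.2 = 140.64 km/s.

141 km/s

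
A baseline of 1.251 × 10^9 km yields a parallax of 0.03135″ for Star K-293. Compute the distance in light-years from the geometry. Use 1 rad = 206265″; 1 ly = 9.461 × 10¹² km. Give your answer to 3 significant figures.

θ = 0.03135″ = 0.03135/206265 = 1.5199 × 10^-7 rad.
d = B/θ = (1.251 × 10^9) / (1.5199 × 10^-7) = 8.2308 × 10^15 km = (8.2308 × 10^15) / (9.461 × 10^12) ly = 869.97 ly.

870 ly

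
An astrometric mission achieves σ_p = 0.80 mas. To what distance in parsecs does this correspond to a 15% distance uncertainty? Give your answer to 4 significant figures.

σ_d/d = σ_p/p, so the condition is σ_p/p ≤ 0.15, i.e. p ≥ σ_p/0.15.
p_min = 0.80/0.15 = 5.3333 mas = 0.0053333 arcsec.
d_max = 1/p_min = 1/0.0053333 = 187.5 pc.

187.5 pc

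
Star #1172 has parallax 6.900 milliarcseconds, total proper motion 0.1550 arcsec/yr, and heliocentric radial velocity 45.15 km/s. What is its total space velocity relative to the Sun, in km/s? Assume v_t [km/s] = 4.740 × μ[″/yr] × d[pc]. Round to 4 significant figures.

d = 1/p = 1/0.006900″ = 144.93 pc.
v_t = 4.740 μ d = 4.740 × 0.1550 × 144.93 = 106.48 km/s.
v = √(v_r² + v_t²) = √(45.15² + 106.48²) = √13376.5 = 115.66 km/s.

115.7 km/s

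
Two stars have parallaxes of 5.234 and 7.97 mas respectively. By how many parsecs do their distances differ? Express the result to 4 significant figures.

d_A = 1/0.005234″ = 191.06 pc; d_B = 1/0.007970″ = 125.47 pc.
|d_B − d_A| = |125.47 − 191.06| = 65.59 pc.

65.59 pc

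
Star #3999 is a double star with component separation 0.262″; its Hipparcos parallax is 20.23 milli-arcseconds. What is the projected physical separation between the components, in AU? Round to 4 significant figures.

d = 1/p = 1/0.02023″ = 49.432 pc.
At distance d (pc), an angle of θ arcsec spans θ·d AU: s = 0.262 × 49.432 = 12.951 AU.

12.95 AU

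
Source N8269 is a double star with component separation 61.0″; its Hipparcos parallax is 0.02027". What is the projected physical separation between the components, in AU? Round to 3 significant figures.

d = 1/p = 1/0.02027″ = 49.334 pc.
At distance d (pc), an angle of θ arcsec spans θ·d AU: s = 61.0 × 49.334 = 3009.4 AU.

3010 AU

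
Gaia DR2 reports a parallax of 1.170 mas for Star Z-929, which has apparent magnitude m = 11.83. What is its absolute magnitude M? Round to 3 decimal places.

d = 1/p = 1/0.001170″ = 854.7 pc.
m − M = 5 log₁₀(854.7) − 5 = 14.6591 − 5 = 9.6591.
M = m − (m − M) = 11.83 − 9.6591 = 2.171.

M = 2.171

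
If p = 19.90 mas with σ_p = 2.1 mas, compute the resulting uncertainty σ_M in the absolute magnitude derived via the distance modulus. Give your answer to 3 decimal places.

σ_M = 0.229 mag

M = m − 5 log₁₀ d + 5 = m + 5 log₁₀ p + 5, so ∂M/∂p = 5/(p ln 10).
σ_M = (5/ln 10) · (σ_p/p) = 2.1715 × 2.1/19.90 = 2.1715 × 0.10553 = 0.22916.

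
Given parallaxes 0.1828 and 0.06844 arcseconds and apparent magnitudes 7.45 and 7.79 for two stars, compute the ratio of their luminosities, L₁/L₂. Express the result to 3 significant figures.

d₁ = 1/p₁ = 1/0.1828″ = 5.4705 pc; d₂ = 1/p₂ = 1/0.06844″ = 14.611 pc.
M₁ = m₁ − 5 log₁₀ d₁ + 5 = 7.45 − 3.6901 + 5 = 8.7599.
M₂ = 7.79 − 5.8234 + 5 = 6.9666.
L₁/L₂ = 10^(0.4(M₂ − M₁)) = 10^(0.4 × (-1.7933)) = 10^(-0.71732) = 0.19173.

L₁/L₂ = 0.192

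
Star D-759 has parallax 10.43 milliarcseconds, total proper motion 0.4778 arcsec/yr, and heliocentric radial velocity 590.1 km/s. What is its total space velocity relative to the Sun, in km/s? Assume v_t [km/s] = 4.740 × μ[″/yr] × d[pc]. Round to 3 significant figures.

d = 1/p = 1/0.01043″ = 95.877 pc.
v_t = 4.740 μ d = 4.740 × 0.4778 × 95.877 = 217.14 km/s.
v = √(v_r² + v_t²) = √(590.1² + 217.14²) = √395368 = 628.78 km/s.

629 km/s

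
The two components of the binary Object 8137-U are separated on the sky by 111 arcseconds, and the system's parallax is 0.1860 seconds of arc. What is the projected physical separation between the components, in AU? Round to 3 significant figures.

d = 1/p = 1/0.1860″ = 5.3763 pc.
At distance d (pc), an angle of θ arcsec spans θ·d AU: s = 111 × 5.3763 = 596.77 AU.

597 AU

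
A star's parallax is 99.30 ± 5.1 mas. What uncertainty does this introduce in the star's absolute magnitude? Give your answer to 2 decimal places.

M = m − 5 log₁₀ d + 5 = m + 5 log₁₀ p + 5, so ∂M/∂p = 5/(p ln 10).
σ_M = (5/ln 10) · (σ_p/p) = 2.1715 × 5.1/99.30 = 2.1715 × 0.05136 = 0.11153.

σ_M = 0.11 mag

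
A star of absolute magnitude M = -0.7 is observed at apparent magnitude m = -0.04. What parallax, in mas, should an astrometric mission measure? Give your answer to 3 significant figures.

m − M = -0.04 − (-0.7) = 0.66.
d = 10^((m−M)/5 + 1) = 10^1.132 = 13.552 pc.
p = 1/d = 1/13.552 = 0.07379 arcsec = 73.79 mas.

73.8 mas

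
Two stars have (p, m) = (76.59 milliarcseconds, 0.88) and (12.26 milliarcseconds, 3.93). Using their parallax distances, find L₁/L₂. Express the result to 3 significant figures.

L₁/L₂ = 0.425

d₁ = 1/p₁ = 1/0.07659″ = 13.057 pc; d₂ = 1/p₂ = 1/0.01226″ = 81.566 pc.
M₁ = m₁ − 5 log₁₀ d₁ + 5 = 0.88 − 5.5792 + 5 = 0.3008.
M₂ = 3.93 − 9.5575 + 5 = -0.6275.
L₁/L₂ = 10^(0.4(M₂ − M₁)) = 10^(0.4 × (-0.9283)) = 10^(-0.37132) = 0.42528.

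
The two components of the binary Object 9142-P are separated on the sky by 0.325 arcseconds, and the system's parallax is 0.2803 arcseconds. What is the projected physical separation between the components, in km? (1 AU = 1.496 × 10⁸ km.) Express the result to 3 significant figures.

1.73 × 10^8 km

d = 1/p = 1/0.2803″ = 3.5676 pc.
At distance d (pc), an angle of θ arcsec spans θ·d AU: s = 0.325 × 3.5676 = 1.1595 AU.
= 1.1595 × 1.496 × 10⁸ km = 1.7346 × 10^8 km.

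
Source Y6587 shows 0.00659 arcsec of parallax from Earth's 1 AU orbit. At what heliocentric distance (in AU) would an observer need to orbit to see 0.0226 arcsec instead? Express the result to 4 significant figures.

Parallax scales linearly with baseline: p ∝ B, so B = p_target / p_Earth × 1 AU.
B = 0.0226 / 0.00659 = 3.4294 AU.

3.429 AU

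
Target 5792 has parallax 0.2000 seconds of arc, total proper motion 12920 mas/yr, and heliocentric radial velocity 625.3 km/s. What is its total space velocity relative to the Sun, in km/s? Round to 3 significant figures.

696 km/s

d = 1/p = 1/0.2000″ = 5 pc.
μ = 12920 mas/yr = 12.92 ″/yr.
v_t = 4.740 μ d = 4.740 × 12.92 × 5 = 306.2 km/s.
v = √(v_r² + v_t²) = √(625.3² + 306.2²) = √484759 = 696.25 km/s.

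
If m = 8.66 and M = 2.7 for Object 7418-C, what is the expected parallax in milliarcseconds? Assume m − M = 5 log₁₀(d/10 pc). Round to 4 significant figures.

m − M = 8.66 − 2.7 = 5.96.
d = 10^((m−M)/5 + 1) = 10^2.192 = 155.6 pc.
p = 1/d = 1/155.6 = 0.0064267 arcsec = 6.4267 mas.

6.427 mas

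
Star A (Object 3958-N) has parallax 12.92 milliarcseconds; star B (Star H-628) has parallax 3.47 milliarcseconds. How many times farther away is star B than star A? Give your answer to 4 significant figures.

3.723

Since d = 1/p, d_B/d_A = p_A/p_B.
= 12.92 / 3.47 = 3.7233.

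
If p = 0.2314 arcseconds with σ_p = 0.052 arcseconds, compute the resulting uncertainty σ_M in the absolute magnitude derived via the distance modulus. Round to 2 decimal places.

σ_M = 0.49 mag

M = m − 5 log₁₀ d + 5 = m + 5 log₁₀ p + 5, so ∂M/∂p = 5/(p ln 10).
σ_M = (5/ln 10) · (σ_p/p) = 2.1715 × 0.052/0.2314 = 2.1715 × 0.22472 = 0.48798.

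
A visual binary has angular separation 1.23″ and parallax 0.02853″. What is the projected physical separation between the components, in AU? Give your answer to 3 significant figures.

d = 1/p = 1/0.02853″ = 35.051 pc.
At distance d (pc), an angle of θ arcsec spans θ·d AU: s = 1.23 × 35.051 = 43.113 AU.

43.1 AU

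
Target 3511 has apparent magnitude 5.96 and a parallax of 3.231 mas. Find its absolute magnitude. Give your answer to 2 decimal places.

d = 1/p = 1/0.003231″ = 309.5 pc.
m − M = 5 log₁₀(309.5) − 5 = 12.4533 − 5 = 7.4533.
M = m − (m − M) = 5.96 − 7.4533 = -1.49.

M = -1.49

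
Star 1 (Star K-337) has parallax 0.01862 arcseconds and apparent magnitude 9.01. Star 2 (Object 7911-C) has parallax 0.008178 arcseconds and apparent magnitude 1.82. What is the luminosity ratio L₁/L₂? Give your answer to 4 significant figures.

L₁/L₂ = 0.0002566

d₁ = 1/p₁ = 1/0.01862″ = 53.706 pc; d₂ = 1/p₂ = 1/0.008178″ = 122.28 pc.
M₁ = m₁ − 5 log₁₀ d₁ + 5 = 9.01 − 8.6501 + 5 = 5.3599.
M₂ = 1.82 − 10.4368 + 5 = -3.6168.
L₁/L₂ = 10^(0.4(M₂ − M₁)) = 10^(0.4 × (-8.9767)) = 10^(-3.59068) = 0.00025664.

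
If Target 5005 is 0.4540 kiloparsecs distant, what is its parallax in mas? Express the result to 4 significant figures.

d = 0.4540 kpc = 454 pc.
p = 1/d = 1/454 = 0.0022026 arcsec.
= 0.0022026 × 1000 = 2.2026 mas.

2.203 mas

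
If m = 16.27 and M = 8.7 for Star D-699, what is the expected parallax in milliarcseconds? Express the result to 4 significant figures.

m − M = 16.27 − 8.7 = 7.57.
d = 10^((m−M)/5 + 1) = 10^2.514 = 326.59 pc.
p = 1/d = 1/326.59 = 0.0030619 arcsec = 3.0619 mas.

3.062 mas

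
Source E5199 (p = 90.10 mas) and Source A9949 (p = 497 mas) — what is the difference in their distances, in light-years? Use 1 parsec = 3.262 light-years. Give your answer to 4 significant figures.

d_A = 1/0.09010″ = 11.099 pc; d_B = 1/0.4970″ = 2.0121 pc.
|d_B − d_A| = |2.0121 − 11.099| = 9.0869 pc = 9.0869 × 3.262 ly = 29.641 ly.

29.64 ly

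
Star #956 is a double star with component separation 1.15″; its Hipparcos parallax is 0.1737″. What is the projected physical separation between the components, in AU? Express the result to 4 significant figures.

6.621 AU

d = 1/p = 1/0.1737″ = 5.7571 pc.
At distance d (pc), an angle of θ arcsec spans θ·d AU: s = 1.15 × 5.7571 = 6.6207 AU.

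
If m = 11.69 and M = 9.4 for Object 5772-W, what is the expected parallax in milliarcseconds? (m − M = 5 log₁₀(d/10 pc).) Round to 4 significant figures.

34.83 mas

m − M = 11.69 − 9.4 = 2.29.
d = 10^((m−M)/5 + 1) = 10^1.458 = 28.708 pc.
p = 1/d = 1/28.708 = 0.034833 arcsec = 34.833 mas.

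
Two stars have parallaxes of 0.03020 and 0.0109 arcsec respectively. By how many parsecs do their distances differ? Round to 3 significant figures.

58.6 pc

d_A = 1/0.03020″ = 33.113 pc; d_B = 1/0.01090″ = 91.743 pc.
|d_B − d_A| = |91.743 − 33.113| = 58.63 pc.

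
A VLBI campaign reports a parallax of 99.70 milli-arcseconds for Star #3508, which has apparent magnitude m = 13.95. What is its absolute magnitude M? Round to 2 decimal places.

M = 13.94

d = 1/p = 1/0.09970″ = 10.03 pc.
m − M = 5 log₁₀(10.03) − 5 = 5.0065 − 5 = 0.0065.
M = m − (m − M) = 13.95 − 0.0065 = 13.94.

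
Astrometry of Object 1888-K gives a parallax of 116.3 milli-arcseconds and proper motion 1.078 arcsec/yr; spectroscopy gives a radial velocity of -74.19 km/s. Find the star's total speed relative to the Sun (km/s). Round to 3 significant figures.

86.2 km/s

d = 1/p = 1/0.1163″ = 8.5985 pc.
v_t = 4.740 μ d = 4.740 × 1.078 × 8.5985 = 43.936 km/s.
v = √(v_r² + v_t²) = √((-74.19)² + 43.936²) = √7434.53 = 86.224 km/s.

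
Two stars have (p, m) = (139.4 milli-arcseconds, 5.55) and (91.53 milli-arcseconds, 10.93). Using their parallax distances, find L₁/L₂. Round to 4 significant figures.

d₁ = 1/p₁ = 1/0.1394″ = 7.1736 pc; d₂ = 1/p₂ = 1/0.09153″ = 10.925 pc.
M₁ = m₁ − 5 log₁₀ d₁ + 5 = 5.55 − 4.2787 + 5 = 6.2713.
M₂ = 10.93 − 5.1921 + 5 = 10.7379.
L₁/L₂ = 10^(0.4(M₂ − M₁)) = 10^(0.4 × 4.4666) = 10^1.78664 = 61.184.

L₁/L₂ = 61.18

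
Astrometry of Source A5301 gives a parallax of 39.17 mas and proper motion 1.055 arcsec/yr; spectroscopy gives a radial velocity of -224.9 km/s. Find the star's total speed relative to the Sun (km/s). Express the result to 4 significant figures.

d = 1/p = 1/0.03917″ = 25.53 pc.
v_t = 4.740 μ d = 4.740 × 1.055 × 25.53 = 127.67 km/s.
v = √(v_r² + v_t²) = √((-224.9)² + 127.67²) = √66879.6 = 258.61 km/s.

258.6 km/s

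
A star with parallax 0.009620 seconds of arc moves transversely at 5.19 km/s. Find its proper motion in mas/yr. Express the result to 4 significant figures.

10.53 mas/yr

d = 1/p = 1/0.009620″ = 103.95 pc.
μ = v_t / (4.74 d) = 5.19 / (4.74 × 103.95) = 5.19 / 492.72 = 0.010533 ″/yr = 10.533 mas/yr.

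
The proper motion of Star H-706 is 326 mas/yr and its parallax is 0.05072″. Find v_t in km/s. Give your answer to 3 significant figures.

d = 1/p = 1/0.05072″ = 19.716 pc.
μ = 326 mas/yr = 0.326 ″/yr.
v_t = 4.74 × μ × d = 4.74 × 0.326 × 19.716 = 30.466 km/s.

30.5 km/s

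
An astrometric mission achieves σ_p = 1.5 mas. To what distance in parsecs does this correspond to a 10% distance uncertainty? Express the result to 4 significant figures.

66.67 pc

σ_d/d = σ_p/p, so the condition is σ_p/p ≤ 0.10, i.e. p ≥ σ_p/0.10.
p_min = 1.5/0.10 = 15 mas = 0.015 arcsec.
d_max = 1/p_min = 1/0.015 = 66.667 pc.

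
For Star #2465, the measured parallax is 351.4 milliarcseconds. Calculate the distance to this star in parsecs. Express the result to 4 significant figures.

p = 351.4 milliarcseconds = 0.3514 arcsec.
d = 1/p = 1/0.3514 = 2.8458 pc.

2.846 pc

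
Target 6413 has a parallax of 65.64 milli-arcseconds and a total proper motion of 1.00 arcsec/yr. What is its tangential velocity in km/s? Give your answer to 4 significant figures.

d = 1/p = 1/0.06564″ = 15.235 pc.
v_t = 4.74 × μ × d = 4.74 × 1.00 × 15.235 = 72.214 km/s.

72.21 km/s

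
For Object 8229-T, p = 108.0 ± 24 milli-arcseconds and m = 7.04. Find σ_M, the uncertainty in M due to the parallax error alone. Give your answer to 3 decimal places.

M = m − 5 log₁₀ d + 5 = m + 5 log₁₀ p + 5, so ∂M/∂p = 5/(p ln 10).
σ_M = (5/ln 10) · (σ_p/p) = 2.1715 × 24/108.0 = 2.1715 × 0.22222 = 0.48255.

σ_M = 0.483 mag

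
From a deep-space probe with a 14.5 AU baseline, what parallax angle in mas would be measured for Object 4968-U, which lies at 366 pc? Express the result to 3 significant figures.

39.6 mas

p (arcsec) = B (AU) / d (pc).
p = 14.5 / 366 = 0.039617 arcsec = 39.617 mas.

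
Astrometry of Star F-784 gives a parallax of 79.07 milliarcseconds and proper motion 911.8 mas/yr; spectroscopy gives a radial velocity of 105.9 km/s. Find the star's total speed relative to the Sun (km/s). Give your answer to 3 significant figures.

119 km/s

d = 1/p = 1/0.07907″ = 12.647 pc.
μ = 911.8 mas/yr = 0.9118 ″/yr.
v_t = 4.740 μ d = 4.740 × 0.9118 × 12.647 = 54.659 km/s.
v = √(v_r² + v_t²) = √(105.9² + 54.659²) = √14202.4 = 119.17 km/s.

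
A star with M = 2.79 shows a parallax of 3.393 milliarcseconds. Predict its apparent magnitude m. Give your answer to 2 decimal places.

m = 10.14

d = 1/p = 1/0.003393″ = 294.72 pc.
m − M = 5 log₁₀ d − 5 = 5 log₁₀(294.72) − 5 = 12.3470 − 5 = 7.3470.
m = M + (m − M) = 2.79 + 7.3470 = 10.14.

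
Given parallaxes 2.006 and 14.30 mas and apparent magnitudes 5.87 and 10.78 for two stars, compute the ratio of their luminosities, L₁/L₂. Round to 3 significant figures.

d₁ = 1/p₁ = 1/0.002006″ = 498.5 pc; d₂ = 1/p₂ = 1/0.01430″ = 69.93 pc.
M₁ = m₁ − 5 log₁₀ d₁ + 5 = 5.87 − 13.4883 + 5 = -2.6183.
M₂ = 10.78 − 9.2233 + 5 = 6.5567.
L₁/L₂ = 10^(0.4(M₂ − M₁)) = 10^(0.4 × 9.1750) = 10^3.67000 = 4677.4.

L₁/L₂ = 4680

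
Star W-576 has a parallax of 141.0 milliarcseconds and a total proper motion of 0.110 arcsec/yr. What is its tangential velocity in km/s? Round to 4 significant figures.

d = 1/p = 1/0.1410″ = 7.0922 pc.
v_t = 4.74 × μ × d = 4.74 × 0.110 × 7.0922 = 3.6979 km/s.

3.698 km/s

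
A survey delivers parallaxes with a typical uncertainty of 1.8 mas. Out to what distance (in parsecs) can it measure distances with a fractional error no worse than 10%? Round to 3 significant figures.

55.6 pc

σ_d/d = σ_p/p, so the condition is σ_p/p ≤ 0.10, i.e. p ≥ σ_p/0.10.
p_min = 1.8/0.10 = 18 mas = 0.018 arcsec.
d_max = 1/p_min = 1/0.018 = 55.556 pc.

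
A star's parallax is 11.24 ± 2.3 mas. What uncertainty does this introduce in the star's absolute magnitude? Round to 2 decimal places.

σ_M = 0.44 mag

M = m − 5 log₁₀ d + 5 = m + 5 log₁₀ p + 5, so ∂M/∂p = 5/(p ln 10).
σ_M = (5/ln 10) · (σ_p/p) = 2.1715 × 2.3/11.24 = 2.1715 × 0.20463 = 0.44435.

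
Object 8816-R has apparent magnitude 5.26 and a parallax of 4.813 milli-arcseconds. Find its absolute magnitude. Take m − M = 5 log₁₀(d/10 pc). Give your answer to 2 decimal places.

d = 1/p = 1/0.004813″ = 207.77 pc.
m − M = 5 log₁₀(207.77) − 5 = 11.5879 − 5 = 6.5879.
M = m − (m − M) = 5.26 − 6.5879 = -1.33.

M = -1.33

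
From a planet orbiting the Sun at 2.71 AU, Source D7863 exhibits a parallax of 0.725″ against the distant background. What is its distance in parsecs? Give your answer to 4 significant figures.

3.738 pc

With baseline B (in AU) and parallax p (in arcsec), d = B/p parsecs.
d = 2.71 / 0.725 = 3.7379 pc.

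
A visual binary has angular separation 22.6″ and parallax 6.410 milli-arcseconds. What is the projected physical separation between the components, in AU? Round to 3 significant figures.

d = 1/p = 1/0.006410″ = 156.01 pc.
At distance d (pc), an angle of θ arcsec spans θ·d AU: s = 22.6 × 156.01 = 3525.8 AU.

3530 AU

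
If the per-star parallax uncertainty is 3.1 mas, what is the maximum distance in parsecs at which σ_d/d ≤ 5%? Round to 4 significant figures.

σ_d/d = σ_p/p, so the condition is σ_p/p ≤ 0.05, i.e. p ≥ σ_p/0.05.
p_min = 3.1/0.05 = 62 mas = 0.062 arcsec.
d_max = 1/p_min = 1/0.062 = 16.129 pc.

16.13 pc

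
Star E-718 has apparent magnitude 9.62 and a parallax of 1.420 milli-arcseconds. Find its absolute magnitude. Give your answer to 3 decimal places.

d = 1/p = 1/0.001420″ = 704.23 pc.
m − M = 5 log₁₀(704.23) − 5 = 14.2386 − 5 = 9.2386.
M = m − (m − M) = 9.62 − 9.2386 = 0.381.

M = 0.381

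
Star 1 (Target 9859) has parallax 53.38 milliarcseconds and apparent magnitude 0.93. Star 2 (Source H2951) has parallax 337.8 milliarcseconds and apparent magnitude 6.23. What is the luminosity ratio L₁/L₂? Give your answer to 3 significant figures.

L₁/L₂ = 5280

d₁ = 1/p₁ = 1/0.05338″ = 18.734 pc; d₂ = 1/p₂ = 1/0.3378″ = 2.9603 pc.
M₁ = m₁ − 5 log₁₀ d₁ + 5 = 0.93 − 6.3632 + 5 = -0.4332.
M₂ = 6.23 − 2.3567 + 5 = 8.8733.
L₁/L₂ = 10^(0.4(M₂ − M₁)) = 10^(0.4 × 9.3065) = 10^3.72260 = 5279.6.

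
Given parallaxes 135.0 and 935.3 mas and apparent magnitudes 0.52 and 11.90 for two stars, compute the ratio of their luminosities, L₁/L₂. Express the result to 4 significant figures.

L₁/L₂ = 1.711 × 10^6

d₁ = 1/p₁ = 1/0.1350″ = 7.4074 pc; d₂ = 1/p₂ = 1/0.9353″ = 1.0692 pc.
M₁ = m₁ − 5 log₁₀ d₁ + 5 = 0.52 − 4.3483 + 5 = 1.1717.
M₂ = 11.90 − 0.1453 + 5 = 16.7547.
L₁/L₂ = 10^(0.4(M₂ − M₁)) = 10^(0.4 × 15.5830) = 10^6.23320 = 1.7108 × 10^6.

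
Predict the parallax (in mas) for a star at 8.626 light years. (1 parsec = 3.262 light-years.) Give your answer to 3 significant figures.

378 mas

d = 8.626 ly ÷ 3.262 = 2.6444 pc.
p = 1/d = 1/2.6444 = 0.37816 arcsec.
= 0.37816 × 1000 = 378.16 mas.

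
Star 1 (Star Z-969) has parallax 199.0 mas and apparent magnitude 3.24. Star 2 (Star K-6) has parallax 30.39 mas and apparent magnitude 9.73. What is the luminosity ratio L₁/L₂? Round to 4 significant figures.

L₁/L₂ = 9.199

d₁ = 1/p₁ = 1/0.1990″ = 5.0251 pc; d₂ = 1/p₂ = 1/0.03039″ = 32.906 pc.
M₁ = m₁ − 5 log₁₀ d₁ + 5 = 3.24 − 3.5057 + 5 = 4.7343.
M₂ = 9.73 − 7.5864 + 5 = 7.1436.
L₁/L₂ = 10^(0.4(M₂ − M₁)) = 10^(0.4 × 2.4093) = 10^0.96372 = 9.1986.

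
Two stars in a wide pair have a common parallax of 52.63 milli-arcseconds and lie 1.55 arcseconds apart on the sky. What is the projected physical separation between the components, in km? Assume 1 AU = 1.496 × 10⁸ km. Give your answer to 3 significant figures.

d = 1/p = 1/0.05263″ = 19.001 pc.
At distance d (pc), an angle of θ arcsec spans θ·d AU: s = 1.55 × 19.001 = 29.452 AU.
= 29.452 × 1.496 × 10⁸ km = 4.4060 × 10^9 km.

4.41 × 10^9 km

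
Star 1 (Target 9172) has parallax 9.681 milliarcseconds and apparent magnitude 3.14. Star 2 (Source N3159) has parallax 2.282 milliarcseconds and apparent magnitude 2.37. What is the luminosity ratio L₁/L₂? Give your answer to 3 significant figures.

L₁/L₂ = 0.0273

d₁ = 1/p₁ = 1/0.009681″ = 103.3 pc; d₂ = 1/p₂ = 1/0.002282″ = 438.21 pc.
M₁ = m₁ − 5 log₁₀ d₁ + 5 = 3.14 − 10.0705 + 5 = -1.9305.
M₂ = 2.37 − 13.2084 + 5 = -5.8384.
L₁/L₂ = 10^(0.4(M₂ − M₁)) = 10^(0.4 × (-3.9079)) = 10^(-1.56316) = 0.027343.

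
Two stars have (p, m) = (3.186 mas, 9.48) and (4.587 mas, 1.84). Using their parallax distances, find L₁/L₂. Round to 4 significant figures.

d₁ = 1/p₁ = 1/0.003186″ = 313.87 pc; d₂ = 1/p₂ = 1/0.004587″ = 218.01 pc.
M₁ = m₁ − 5 log₁₀ d₁ + 5 = 9.48 − 12.4837 + 5 = 1.9963.
M₂ = 1.84 − 11.6924 + 5 = -4.8524.
L₁/L₂ = 10^(0.4(M₂ − M₁)) = 10^(0.4 × (-6.8487)) = 10^(-2.73948) = 0.0018219.

L₁/L₂ = 0.001822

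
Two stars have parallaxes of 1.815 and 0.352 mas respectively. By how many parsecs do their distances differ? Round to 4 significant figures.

2290 pc

d_A = 1/0.001815″ = 550.96 pc; d_B = 1/0.0003520″ = 2840.9 pc.
|d_B − d_A| = |2840.9 − 550.96| = 2289.9 pc.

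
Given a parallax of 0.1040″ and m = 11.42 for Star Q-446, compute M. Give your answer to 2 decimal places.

d = 1/p = 1/0.1040″ = 9.6154 pc.
m − M = 5 log₁₀(9.6154) − 5 = 4.9148 − 5 = -0.0852.
M = m − (m − M) = 11.42 − (-0.0852) = 11.51.

M = 11.51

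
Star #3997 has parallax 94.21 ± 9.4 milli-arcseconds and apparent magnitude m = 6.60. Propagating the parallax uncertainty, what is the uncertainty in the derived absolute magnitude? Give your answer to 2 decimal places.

M = m − 5 log₁₀ d + 5 = m + 5 log₁₀ p + 5, so ∂M/∂p = 5/(p ln 10).
σ_M = (5/ln 10) · (σ_p/p) = 2.1715 × 9.4/94.21 = 2.1715 × 0.099777 = 0.21667.

σ_M = 0.22 mag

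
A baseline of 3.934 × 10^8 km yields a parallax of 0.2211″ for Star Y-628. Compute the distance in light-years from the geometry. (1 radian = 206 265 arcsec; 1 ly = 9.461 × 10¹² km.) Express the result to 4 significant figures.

38.79 ly

θ = 0.2211″ = 0.2211/206265 = 1.0719 × 10^-6 rad.
d = B/θ = (3.934 × 10^8) / (1.0719 × 10^-6) = 3.6701 × 10^14 km = (3.6701 × 10^14) / (9.461 × 10^12) ly = 38.792 ly.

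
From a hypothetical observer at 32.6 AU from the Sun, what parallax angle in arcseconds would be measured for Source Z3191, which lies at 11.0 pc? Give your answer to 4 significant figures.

p (arcsec) = B (AU) / d (pc).
p = 32.6 / 11.0 = 2.9636 arcsec.

2.964 arcsec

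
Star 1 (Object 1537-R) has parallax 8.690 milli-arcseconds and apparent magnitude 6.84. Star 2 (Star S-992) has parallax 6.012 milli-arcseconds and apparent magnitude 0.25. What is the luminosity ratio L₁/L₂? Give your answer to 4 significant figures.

L₁/L₂ = 0.001107

d₁ = 1/p₁ = 1/0.008690″ = 115.07 pc; d₂ = 1/p₂ = 1/0.006012″ = 166.33 pc.
M₁ = m₁ − 5 log₁₀ d₁ + 5 = 6.84 − 10.3048 + 5 = 1.5352.
M₂ = 0.25 − 11.1049 + 5 = -5.8549.
L₁/L₂ = 10^(0.4(M₂ − M₁)) = 10^(0.4 × (-7.3901)) = 10^(-2.95604) = 0.0011065.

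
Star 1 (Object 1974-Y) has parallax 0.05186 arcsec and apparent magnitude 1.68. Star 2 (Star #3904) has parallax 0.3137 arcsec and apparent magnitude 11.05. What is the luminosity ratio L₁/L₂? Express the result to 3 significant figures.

L₁/L₂ = 205000

d₁ = 1/p₁ = 1/0.05186″ = 19.283 pc; d₂ = 1/p₂ = 1/0.3137″ = 3.1878 pc.
M₁ = m₁ − 5 log₁₀ d₁ + 5 = 1.68 − 6.4259 + 5 = 0.2541.
M₂ = 11.05 − 2.5175 + 5 = 13.5325.
L₁/L₂ = 10^(0.4(M₂ − M₁)) = 10^(0.4 × 13.2784) = 10^5.31136 = 2.0481 × 10^5.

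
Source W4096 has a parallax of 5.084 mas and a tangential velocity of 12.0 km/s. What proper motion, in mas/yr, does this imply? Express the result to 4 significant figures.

d = 1/p = 1/0.005084″ = 196.7 pc.
μ = v_t / (4.74 d) = 12.0 / (4.74 × 196.7) = 12.0 / 932.36 = 0.012871 ″/yr = 12.871 mas/yr.

12.87 mas/yr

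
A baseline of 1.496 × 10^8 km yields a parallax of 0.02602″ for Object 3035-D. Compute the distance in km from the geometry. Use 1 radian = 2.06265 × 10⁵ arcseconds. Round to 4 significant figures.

θ = 0.02602″ = 0.02602/206265 = 1.2615 × 10^-7 rad.
d = B/θ = (1.496 × 10^8) / (1.2615 × 10^-7) = 1.1859 × 10^15 km.

1.186 × 10^15 km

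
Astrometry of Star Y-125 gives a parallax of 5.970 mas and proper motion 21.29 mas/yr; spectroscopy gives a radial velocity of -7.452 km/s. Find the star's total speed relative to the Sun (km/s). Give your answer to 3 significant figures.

d = 1/p = 1/0.005970″ = 167.5 pc.
μ = 21.29 mas/yr = 0.02129 ″/yr.
v_t = 4.740 μ d = 4.740 × 0.02129 × 167.5 = 16.903 km/s.
v = √(v_r² + v_t²) = √((-7.452)² + 16.903²) = √341.244 = 18.473 km/s.

18.5 km/s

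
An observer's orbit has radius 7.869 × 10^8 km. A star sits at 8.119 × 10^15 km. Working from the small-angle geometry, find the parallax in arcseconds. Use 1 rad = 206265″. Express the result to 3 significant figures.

0.0200 arcsec

θ ≈ B/d = (7.869 × 10^8) / (8.119 × 10^15) = 9.6921 × 10^-8 rad.
In arcseconds: 9.6921 × 10^-8 × 206265 = 0.019991″.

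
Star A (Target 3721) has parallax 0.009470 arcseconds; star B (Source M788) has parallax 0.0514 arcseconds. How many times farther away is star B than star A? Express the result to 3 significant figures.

Since d = 1/p, d_B/d_A = p_A/p_B.
= 0.009470 / 0.0514 = 0.18424.

0.184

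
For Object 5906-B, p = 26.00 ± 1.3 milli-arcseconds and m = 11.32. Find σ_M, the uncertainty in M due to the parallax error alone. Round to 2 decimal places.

M = m − 5 log₁₀ d + 5 = m + 5 log₁₀ p + 5, so ∂M/∂p = 5/(p ln 10).
σ_M = (5/ln 10) · (σ_p/p) = 2.1715 × 1.3/26.00 = 2.1715 × 0.05 = 0.10858.

σ_M = 0.11 mag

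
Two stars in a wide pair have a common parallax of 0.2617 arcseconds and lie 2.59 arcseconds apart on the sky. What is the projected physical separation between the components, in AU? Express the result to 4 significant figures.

d = 1/p = 1/0.2617″ = 3.8212 pc.
At distance d (pc), an angle of θ arcsec spans θ·d AU: s = 2.59 × 3.8212 = 9.8969 AU.

9.897 AU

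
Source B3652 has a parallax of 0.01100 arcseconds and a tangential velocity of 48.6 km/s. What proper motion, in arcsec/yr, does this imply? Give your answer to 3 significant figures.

0.113 arcsec/yr

d = 1/p = 1/0.01100″ = 90.909 pc.
μ = v_t / (4.74 d) = 48.6 / (4.74 × 90.909) = 48.6 / 430.91 = 0.11278 ″/yr.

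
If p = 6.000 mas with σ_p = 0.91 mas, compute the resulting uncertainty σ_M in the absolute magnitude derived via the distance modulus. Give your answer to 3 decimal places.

M = m − 5 log₁₀ d + 5 = m + 5 log₁₀ p + 5, so ∂M/∂p = 5/(p ln 10).
σ_M = (5/ln 10) · (σ_p/p) = 2.1715 × 0.91/6.000 = 2.1715 × 0.15167 = 0.32935.

σ_M = 0.329 mag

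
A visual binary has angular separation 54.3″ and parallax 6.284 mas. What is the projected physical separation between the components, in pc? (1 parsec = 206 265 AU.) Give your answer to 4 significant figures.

d = 1/p = 1/0.006284″ = 159.13 pc.
At distance d (pc), an angle of θ arcsec spans θ·d AU: s = 54.3 × 159.13 = 8640.8 AU.
= 8640.8 / 206265 = 0.041892 pc.

0.04189 pc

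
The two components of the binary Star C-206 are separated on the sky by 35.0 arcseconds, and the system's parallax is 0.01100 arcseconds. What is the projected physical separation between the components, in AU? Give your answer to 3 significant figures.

d = 1/p = 1/0.01100″ = 90.909 pc.
At distance d (pc), an angle of θ arcsec spans θ·d AU: s = 35.0 × 90.909 = 3181.8 AU.

3180 AU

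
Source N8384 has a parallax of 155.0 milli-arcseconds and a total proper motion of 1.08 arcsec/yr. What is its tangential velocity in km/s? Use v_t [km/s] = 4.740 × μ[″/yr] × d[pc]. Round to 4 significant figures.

d = 1/p = 1/0.1550″ = 6.4516 pc.
v_t = 4.74 × μ × d = 4.74 × 1.08 × 6.4516 = 33.027 km/s.

33.03 km/s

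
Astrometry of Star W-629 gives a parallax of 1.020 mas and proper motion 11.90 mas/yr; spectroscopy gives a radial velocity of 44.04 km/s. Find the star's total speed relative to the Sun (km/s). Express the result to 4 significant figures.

70.69 km/s

d = 1/p = 1/0.001020″ = 980.39 pc.
μ = 11.90 mas/yr = 0.01190 ″/yr.
v_t = 4.740 μ d = 4.740 × 0.01190 × 980.39 = 55.3 km/s.
v = √(v_r² + v_t²) = √(44.04² + 55.3²) = √4997.61 = 70.694 km/s.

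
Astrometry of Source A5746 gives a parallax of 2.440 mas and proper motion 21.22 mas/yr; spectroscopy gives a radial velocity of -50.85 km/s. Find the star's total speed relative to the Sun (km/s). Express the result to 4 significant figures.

d = 1/p = 1/0.002440″ = 409.84 pc.
μ = 21.22 mas/yr = 0.02122 ″/yr.
v_t = 4.740 μ d = 4.740 × 0.02122 × 409.84 = 41.223 km/s.
v = √(v_r² + v_t²) = √((-50.85)² + 41.223²) = √4285.06 = 65.46 km/s.

65.46 km/s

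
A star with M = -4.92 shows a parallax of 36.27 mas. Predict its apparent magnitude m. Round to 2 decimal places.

m = -2.72

d = 1/p = 1/0.03627″ = 27.571 pc.
m − M = 5 log₁₀ d − 5 = 5 log₁₀(27.571) − 5 = 7.2023 − 5 = 2.2023.
m = M + (m − M) = -4.92 + 2.2023 = -2.72.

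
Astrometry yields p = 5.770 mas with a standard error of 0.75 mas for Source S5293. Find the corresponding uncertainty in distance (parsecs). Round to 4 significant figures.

d = 1/p, so σ_d = σ_p / p².
σ_d = 0.000750 / (0.005770)² = 0.000750 / 0.000033293 = 22.527 pc.

22.53 pc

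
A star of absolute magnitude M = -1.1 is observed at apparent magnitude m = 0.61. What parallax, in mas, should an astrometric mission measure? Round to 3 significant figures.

m − M = 0.61 − (-1.1) = 1.71.
d = 10^((m−M)/5 + 1) = 10^1.342 = 21.979 pc.
p = 1/d = 1/21.979 = 0.045498 arcsec = 45.498 mas.

45.5 mas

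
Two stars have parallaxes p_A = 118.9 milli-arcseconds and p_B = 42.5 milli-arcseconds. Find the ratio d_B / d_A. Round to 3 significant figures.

Since d = 1/p, d_B/d_A = p_A/p_B.
= 118.9 / 42.5 = 2.7976.

2.80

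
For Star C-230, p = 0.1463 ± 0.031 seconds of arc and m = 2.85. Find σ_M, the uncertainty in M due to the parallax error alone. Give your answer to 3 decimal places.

σ_M = 0.460 mag

M = m − 5 log₁₀ d + 5 = m + 5 log₁₀ p + 5, so ∂M/∂p = 5/(p ln 10).
σ_M = (5/ln 10) · (σ_p/p) = 2.1715 × 0.031/0.1463 = 2.1715 × 0.21189 = 0.46012.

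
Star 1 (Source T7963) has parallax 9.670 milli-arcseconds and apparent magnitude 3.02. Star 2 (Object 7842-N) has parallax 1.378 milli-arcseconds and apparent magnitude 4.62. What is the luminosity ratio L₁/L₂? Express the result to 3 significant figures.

L₁/L₂ = 0.0886

d₁ = 1/p₁ = 1/0.009670″ = 103.41 pc; d₂ = 1/p₂ = 1/0.001378″ = 725.69 pc.
M₁ = m₁ − 5 log₁₀ d₁ + 5 = 3.02 − 10.0728 + 5 = -2.0528.
M₂ = 4.62 − 14.3038 + 5 = -4.6838.
L₁/L₂ = 10^(0.4(M₂ − M₁)) = 10^(0.4 × (-2.6310)) = 10^(-1.05240) = 0.088634.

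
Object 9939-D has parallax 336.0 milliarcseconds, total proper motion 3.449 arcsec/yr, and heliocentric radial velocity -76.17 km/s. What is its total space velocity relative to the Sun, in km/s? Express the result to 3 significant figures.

d = 1/p = 1/0.3360″ = 2.9762 pc.
v_t = 4.740 μ d = 4.740 × 3.449 × 2.9762 = 48.656 km/s.
v = √(v_r² + v_t²) = √((-76.17)² + 48.656²) = √8169.28 = 90.384 km/s.

90.4 km/s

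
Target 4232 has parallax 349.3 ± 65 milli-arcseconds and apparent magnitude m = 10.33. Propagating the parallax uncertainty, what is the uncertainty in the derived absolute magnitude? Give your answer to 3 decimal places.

M = m − 5 log₁₀ d + 5 = m + 5 log₁₀ p + 5, so ∂M/∂p = 5/(p ln 10).
σ_M = (5/ln 10) · (σ_p/p) = 2.1715 × 65/349.3 = 2.1715 × 0.18609 = 0.40409.

σ_M = 0.404 mag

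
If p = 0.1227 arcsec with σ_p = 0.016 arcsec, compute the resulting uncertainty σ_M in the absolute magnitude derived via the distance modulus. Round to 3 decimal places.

M = m − 5 log₁₀ d + 5 = m + 5 log₁₀ p + 5, so ∂M/∂p = 5/(p ln 10).
σ_M = (5/ln 10) · (σ_p/p) = 2.1715 × 0.016/0.1227 = 2.1715 × 0.1304 = 0.28316.

σ_M = 0.283 mag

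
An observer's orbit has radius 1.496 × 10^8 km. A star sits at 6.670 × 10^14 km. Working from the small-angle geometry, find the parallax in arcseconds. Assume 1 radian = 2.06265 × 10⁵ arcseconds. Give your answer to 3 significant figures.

0.0463 arcsec

θ ≈ B/d = (1.496 × 10^8) / (6.670 × 10^14) = 2.2429 × 10^-7 rad.
In arcseconds: 2.2429 × 10^-7 × 206265 = 0.046263″.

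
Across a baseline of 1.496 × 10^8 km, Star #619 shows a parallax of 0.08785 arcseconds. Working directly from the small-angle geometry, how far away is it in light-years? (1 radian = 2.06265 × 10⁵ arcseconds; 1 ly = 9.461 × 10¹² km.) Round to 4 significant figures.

θ = 0.08785″ = 0.08785/206265 = 4.2591 × 10^-7 rad.
d = B/θ = (1.496 × 10^8) / (4.2591 × 10^-7) = 3.5125 × 10^14 km = (3.5125 × 10^14) / (9.461 × 10^12) ly = 37.126 ly.

37.13 ly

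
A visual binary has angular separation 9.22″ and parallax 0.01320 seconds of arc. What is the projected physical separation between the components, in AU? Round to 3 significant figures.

d = 1/p = 1/0.01320″ = 75.758 pc.
At distance d (pc), an angle of θ arcsec spans θ·d AU: s = 9.22 × 75.758 = 698.49 AU.

698 AU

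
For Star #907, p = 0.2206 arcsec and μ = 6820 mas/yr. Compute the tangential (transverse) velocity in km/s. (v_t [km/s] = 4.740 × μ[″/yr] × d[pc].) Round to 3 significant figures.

d = 1/p = 1/0.2206″ = 4.5331 pc.
μ = 6820 mas/yr = 6.82 ″/yr.
v_t = 4.74 × μ × d = 4.74 × 6.82 × 4.5331 = 146.54 km/s.

147 km/s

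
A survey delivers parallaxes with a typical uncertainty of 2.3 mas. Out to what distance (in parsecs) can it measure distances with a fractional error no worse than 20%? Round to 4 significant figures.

86.96 pc

σ_d/d = σ_p/p, so the condition is σ_p/p ≤ 0.20, i.e. p ≥ σ_p/0.20.
p_min = 2.3/0.20 = 11.5 mas = 0.0115 arcsec.
d_max = 1/p_min = 1/0.0115 = 86.957 pc.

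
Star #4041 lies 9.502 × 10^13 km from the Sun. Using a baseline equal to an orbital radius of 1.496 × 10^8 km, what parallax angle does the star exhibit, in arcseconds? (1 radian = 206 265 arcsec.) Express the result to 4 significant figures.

0.3247 arcsec

θ ≈ B/d = (1.496 × 10^8) / (9.502 × 10^13) = 1.5744 × 10^-6 rad.
In arcseconds: 1.5744 × 10^-6 × 206265 = 0.32474″.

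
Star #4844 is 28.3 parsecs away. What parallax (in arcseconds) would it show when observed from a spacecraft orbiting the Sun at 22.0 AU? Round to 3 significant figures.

0.777 arcsec

p (arcsec) = B (AU) / d (pc).
p = 22.0 / 28.3 = 0.77739 arcsec.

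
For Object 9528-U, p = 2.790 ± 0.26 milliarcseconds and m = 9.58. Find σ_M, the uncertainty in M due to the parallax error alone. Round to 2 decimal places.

σ_M = 0.20 mag

M = m − 5 log₁₀ d + 5 = m + 5 log₁₀ p + 5, so ∂M/∂p = 5/(p ln 10).
σ_M = (5/ln 10) · (σ_p/p) = 2.1715 × 0.26/2.790 = 2.1715 × 0.09319 = 0.20236.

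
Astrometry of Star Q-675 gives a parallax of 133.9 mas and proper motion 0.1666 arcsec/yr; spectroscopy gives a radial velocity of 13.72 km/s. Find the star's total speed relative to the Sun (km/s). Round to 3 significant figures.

14.9 km/s

d = 1/p = 1/0.1339″ = 7.4683 pc.
v_t = 4.740 μ d = 4.740 × 0.1666 × 7.4683 = 5.8976 km/s.
v = √(v_r² + v_t²) = √(13.72² + 5.8976²) = √223.02 = 14.934 km/s.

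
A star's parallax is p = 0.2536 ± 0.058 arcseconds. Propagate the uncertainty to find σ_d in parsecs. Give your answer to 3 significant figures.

0.902 pc

d = 1/p, so σ_d = σ_p / p².
σ_d = 0.0580 / (0.2536)² = 0.0580 / 0.064313 = 0.90184 pc.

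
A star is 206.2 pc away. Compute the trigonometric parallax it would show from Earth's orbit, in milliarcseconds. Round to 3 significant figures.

p = 1/d = 1/206.2 = 0.0048497 arcsec.
= 0.0048497 × 1000 = 4.8497 mas.

4.85 mas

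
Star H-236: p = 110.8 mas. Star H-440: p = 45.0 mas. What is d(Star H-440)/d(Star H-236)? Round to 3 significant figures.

2.46

Since d = 1/p, d_B/d_A = p_A/p_B.
= 110.8 / 45.0 = 2.4622.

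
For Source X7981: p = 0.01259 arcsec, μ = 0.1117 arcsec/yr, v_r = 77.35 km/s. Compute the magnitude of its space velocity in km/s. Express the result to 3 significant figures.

d = 1/p = 1/0.01259″ = 79.428 pc.
v_t = 4.740 μ d = 4.740 × 0.1117 × 79.428 = 42.054 km/s.
v = √(v_r² + v_t²) = √(77.35² + 42.054²) = √7751.56 = 88.043 km/s.

88.0 km/s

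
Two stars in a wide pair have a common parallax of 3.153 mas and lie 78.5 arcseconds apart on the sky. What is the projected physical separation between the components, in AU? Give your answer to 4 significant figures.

d = 1/p = 1/0.003153″ = 317.16 pc.
At distance d (pc), an angle of θ arcsec spans θ·d AU: s = 78.5 × 317.16 = 24897 AU.

24900 AU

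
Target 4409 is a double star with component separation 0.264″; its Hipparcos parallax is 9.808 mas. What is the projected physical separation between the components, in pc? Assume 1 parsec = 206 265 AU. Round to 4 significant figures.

0.0001305 pc

d = 1/p = 1/0.009808″ = 101.96 pc.
At distance d (pc), an angle of θ arcsec spans θ·d AU: s = 0.264 × 101.96 = 26.917 AU.
= 26.917 / 206265 = 0.00013050 pc.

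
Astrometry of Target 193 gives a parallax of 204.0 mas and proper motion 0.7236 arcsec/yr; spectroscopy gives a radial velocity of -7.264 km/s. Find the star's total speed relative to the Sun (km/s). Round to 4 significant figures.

d = 1/p = 1/0.2040″ = 4.902 pc.
v_t = 4.740 μ d = 4.740 × 0.7236 × 4.902 = 16.813 km/s.
v = √(v_r² + v_t²) = √((-7.264)² + 16.813²) = √335.443 = 18.315 km/s.

18.32 km/s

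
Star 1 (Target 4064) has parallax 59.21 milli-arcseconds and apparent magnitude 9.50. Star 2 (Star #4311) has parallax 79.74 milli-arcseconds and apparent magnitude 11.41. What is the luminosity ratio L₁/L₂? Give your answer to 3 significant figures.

d₁ = 1/p₁ = 1/0.05921″ = 16.889 pc; d₂ = 1/p₂ = 1/0.07974″ = 12.541 pc.
M₁ = m₁ − 5 log₁₀ d₁ + 5 = 9.50 − 6.1380 + 5 = 8.3620.
M₂ = 11.41 − 5.4917 + 5 = 10.9183.
L₁/L₂ = 10^(0.4(M₂ − M₁)) = 10^(0.4 × 2.5563) = 10^1.02252 = 10.532.

L₁/L₂ = 10.5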